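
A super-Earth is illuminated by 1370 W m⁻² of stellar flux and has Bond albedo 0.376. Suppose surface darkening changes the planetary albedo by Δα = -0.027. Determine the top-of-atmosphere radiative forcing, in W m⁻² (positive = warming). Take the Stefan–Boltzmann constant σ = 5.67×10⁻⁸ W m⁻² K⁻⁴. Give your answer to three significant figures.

9.25 W m⁻²

The change in absorbed flux is Δ[S(1−α)/4] = −SΔα/4 = 9.248 W m⁻².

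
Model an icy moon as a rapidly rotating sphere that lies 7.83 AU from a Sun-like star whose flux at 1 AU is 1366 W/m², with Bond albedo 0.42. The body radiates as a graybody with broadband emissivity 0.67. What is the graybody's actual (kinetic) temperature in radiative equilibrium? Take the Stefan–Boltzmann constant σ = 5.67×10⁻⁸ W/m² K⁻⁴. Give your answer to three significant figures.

96.0 K

Irradiance scales as 1/d², so S = 1366 W/m² × (1/7.83)² = 22.28 W/m².
The planet absorbs (1−α)S over its disc πR² and re-emits over 4πR², so the mean absorbed flux is (1−0.42)·22.28/4 = 3.231 W/m².
Radiative balance εσT⁴ = 3.231 gives T = [3.231/(0.67·σ)]^(1/4) = 96.03 K.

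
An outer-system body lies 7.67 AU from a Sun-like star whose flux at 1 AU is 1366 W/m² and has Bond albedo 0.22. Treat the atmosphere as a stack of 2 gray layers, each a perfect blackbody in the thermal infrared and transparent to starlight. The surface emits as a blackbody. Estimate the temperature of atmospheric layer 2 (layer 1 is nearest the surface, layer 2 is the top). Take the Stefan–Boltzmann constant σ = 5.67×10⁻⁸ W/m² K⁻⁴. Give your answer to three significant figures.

94.5 K

Flux at the orbit: S = 1366/(7.67)² = 23.22 W/m².
The effective emission temperature is T_e = [S(1−α)/(4σ)]^¼ = 94.53 K.
Each opaque layer satisfies 2T_j⁴ = T_{j−1}⁴ + T_{j+1}⁴, giving T_k⁴ = (N+1−k)T_e⁴.
T_2 = (1)^(1/4)·94.53 = 94.53 K.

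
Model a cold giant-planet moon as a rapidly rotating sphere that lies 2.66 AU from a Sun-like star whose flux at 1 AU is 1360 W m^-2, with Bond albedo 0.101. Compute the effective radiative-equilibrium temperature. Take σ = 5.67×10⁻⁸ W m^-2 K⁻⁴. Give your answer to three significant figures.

Irradiance scales as 1/d², so S = 1360 W m^-2 × (1/2.66)² = 192.2 W m^-2.
Averaging over the sphere, the absorbed flux is S(1−α)/4 = 43.20 W m^-2.
Set σT⁴ = 43.20 → T = (43.20/σ)^(1/4) = 166.1 K.

166 K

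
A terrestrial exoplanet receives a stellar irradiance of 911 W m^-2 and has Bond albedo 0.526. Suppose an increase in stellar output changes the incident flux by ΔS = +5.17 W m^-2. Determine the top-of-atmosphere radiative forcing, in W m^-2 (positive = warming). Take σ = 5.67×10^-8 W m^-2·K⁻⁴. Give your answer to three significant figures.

ΔF = Δ[S(1−α)]/4 = (1−0.526)·+5.17/4 = 0.6126 W m^-2.

0.613 W m^-2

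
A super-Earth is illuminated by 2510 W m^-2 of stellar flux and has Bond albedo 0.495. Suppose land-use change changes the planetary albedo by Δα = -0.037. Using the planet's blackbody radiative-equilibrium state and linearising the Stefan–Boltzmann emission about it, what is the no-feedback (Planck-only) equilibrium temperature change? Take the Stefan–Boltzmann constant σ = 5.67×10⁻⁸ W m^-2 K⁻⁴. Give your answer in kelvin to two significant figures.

5.0 kelvin

Unperturbed T_e = [2510·(1−0.495)/(4σ)]^¼ = 273.4 K.
ΔF = −(S/4)Δα = −(2510/4)×(-0.037) = 23.22 W m^-2.
Linearising σT⁴ gives d(σT⁴)/dT = 4σT_e³ = 4.636 W m^-2 per K.
So ΔT₀ = 23.22/4.636 = 5.01 K.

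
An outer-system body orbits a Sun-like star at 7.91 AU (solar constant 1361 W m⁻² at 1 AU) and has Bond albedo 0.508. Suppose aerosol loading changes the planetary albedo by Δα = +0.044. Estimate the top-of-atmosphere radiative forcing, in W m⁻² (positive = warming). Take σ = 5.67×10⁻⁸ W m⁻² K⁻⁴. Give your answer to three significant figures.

-0.239 W m⁻²

Flux at the orbit: S = 1361/(7.91)² = 21.75 W m⁻².
TOA radiative forcing: ΔF = −S·Δα/4 = −21.75·(+0.044)/4 = -0.2393 W m⁻².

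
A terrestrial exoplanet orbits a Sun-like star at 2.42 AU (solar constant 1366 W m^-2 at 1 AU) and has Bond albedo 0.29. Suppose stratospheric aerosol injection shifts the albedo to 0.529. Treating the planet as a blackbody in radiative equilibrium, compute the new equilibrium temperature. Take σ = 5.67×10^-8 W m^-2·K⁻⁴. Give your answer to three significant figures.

Irradiance scales as 1/d², so S = 1366 W m^-2 × (1/2.42)² = 233.2 W m^-2.
With the new albedo, S(1−α₂)/4 = 27.47 W m^-2, so T₂ = 148.4 K.

148 kelvin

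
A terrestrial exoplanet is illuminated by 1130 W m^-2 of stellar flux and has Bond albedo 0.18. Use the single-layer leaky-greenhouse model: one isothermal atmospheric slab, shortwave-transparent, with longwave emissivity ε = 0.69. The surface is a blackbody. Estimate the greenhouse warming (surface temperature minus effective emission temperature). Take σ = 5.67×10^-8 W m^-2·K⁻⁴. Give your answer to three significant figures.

Effective emission temperature (TOA balance): σT_e⁴ = S(1−α)/4 = 231.7 W m^-2 → T_e = 252.8 K.
The surface balance (absorbed SW + ε·downward IR = σT_s⁴) with T_a⁴ = T_s⁴/2 reduces to T_s = T_e·[2/(2−ε)]^¼ = 281.0 K.
Greenhouse warming: T_s − T_e = 28.21 K.

28.2 K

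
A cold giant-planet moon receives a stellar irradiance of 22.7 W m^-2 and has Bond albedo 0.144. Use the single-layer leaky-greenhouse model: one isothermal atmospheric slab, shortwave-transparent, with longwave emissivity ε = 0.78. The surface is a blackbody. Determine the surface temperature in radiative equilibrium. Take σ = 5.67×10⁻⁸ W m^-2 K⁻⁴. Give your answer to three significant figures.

The planet radiates to space at T_e = [S(1−α)/(4σ)]^(1/4) = 96.21 K.
For a single slab of emissivity ε, T_s⁴ = 2T_e⁴/(2−ε); thus T_s = 96.21·(1.639)^(1/4) = 108.9 K.

109 K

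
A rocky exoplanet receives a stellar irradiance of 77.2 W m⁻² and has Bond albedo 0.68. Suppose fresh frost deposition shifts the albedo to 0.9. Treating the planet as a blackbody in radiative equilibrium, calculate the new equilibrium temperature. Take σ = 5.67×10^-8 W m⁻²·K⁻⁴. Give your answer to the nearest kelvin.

76 K

New equilibrium: T₂ = [(1−0.9)·77.20/(4σ)]^(1/4) = 76.38 K.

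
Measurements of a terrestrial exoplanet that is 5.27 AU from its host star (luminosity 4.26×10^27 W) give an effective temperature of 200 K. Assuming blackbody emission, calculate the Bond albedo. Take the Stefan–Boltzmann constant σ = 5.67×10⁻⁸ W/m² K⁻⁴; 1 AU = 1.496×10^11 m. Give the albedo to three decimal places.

d = 5.27 × 1.496×10^11 m = 7.884×10^11 m.
Flux at the orbit: S = L/(4πd²) = 4.26×10^27/(4π·(7.88×10^11)²) = 545.4 W/m².
Rearranging the radiative balance, α = 1 − 4σT⁴/S.
σT⁴ = 90.72 W/m², so 4σT⁴ = 362.9 W/m².
1−α = 362.9/545.4 = 0.6653, so α = 0.3347.

0.335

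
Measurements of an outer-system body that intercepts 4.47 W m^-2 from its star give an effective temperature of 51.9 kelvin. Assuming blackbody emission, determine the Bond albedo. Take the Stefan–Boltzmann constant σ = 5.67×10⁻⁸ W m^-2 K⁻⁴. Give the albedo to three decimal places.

0.632

Energy balance: S(1−α)/4 = σT⁴, so 1−α = 4σT⁴/S.
σT⁴ = 0.4114 W m^-2, so 4σT⁴ = 1.646 W m^-2.
Hence α = 1 − 1.646/4.470 = 0.6319.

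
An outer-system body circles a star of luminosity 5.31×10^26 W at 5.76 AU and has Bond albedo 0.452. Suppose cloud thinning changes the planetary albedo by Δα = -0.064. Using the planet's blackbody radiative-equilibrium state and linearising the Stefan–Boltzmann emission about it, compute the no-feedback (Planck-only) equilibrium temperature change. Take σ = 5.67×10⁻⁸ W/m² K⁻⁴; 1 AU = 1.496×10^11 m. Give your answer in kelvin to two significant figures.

3.2 K

d = 5.76 × 1.496×10^11 m = 8.617×10^11 m.
Spreading L over a sphere of radius d: S = 5.31×10^26/(4π·8.62×10^11²) = 56.91 W/m².
Unperturbed T_e = [56.91·(1−0.452)/(4σ)]^¼ = 108.3 K.
ΔF = −(S/4)Δα = −(56.91/4)×(-0.064) = 0.9105 W/m².
The Planck feedback parameter is 4σT_e³ = 0.2880 W/m²/K.
ΔT₀ = ΔF/λ_P = 0.9105/0.2880 = 3.16 K.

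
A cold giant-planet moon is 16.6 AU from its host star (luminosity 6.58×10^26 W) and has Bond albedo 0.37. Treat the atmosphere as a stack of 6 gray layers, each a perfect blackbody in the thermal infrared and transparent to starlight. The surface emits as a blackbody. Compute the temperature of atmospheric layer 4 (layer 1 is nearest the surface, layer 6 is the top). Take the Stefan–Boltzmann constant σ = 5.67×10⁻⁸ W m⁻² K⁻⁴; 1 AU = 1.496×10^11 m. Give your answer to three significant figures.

91.7 kelvin

Orbital distance: d = 16.6 AU = 2.483×10^12 m.
Spreading L over a sphere of radius d: S = 6.58×10^26/(4π·2.48×10^12²) = 8.491 W m⁻².
The effective emission temperature is T_e = [S(1−α)/(4σ)]^¼ = 69.69 K.
Each opaque layer satisfies 2T_j⁴ = T_{j−1}⁴ + T_{j+1}⁴, giving T_k⁴ = (N+1−k)T_e⁴.
T_4 = (3)^(1/4)·69.69 = 91.71 K.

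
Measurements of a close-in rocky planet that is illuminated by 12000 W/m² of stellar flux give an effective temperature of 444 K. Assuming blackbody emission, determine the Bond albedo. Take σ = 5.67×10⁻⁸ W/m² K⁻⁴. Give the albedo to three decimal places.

0.265

From σT⁴ = S(1−α)/4 we invert for α: 1−α = 4σT⁴/S.
σT⁴ = 2204 W/m², so 4σT⁴ = 8814 W/m².
1−α = 8814/12000 = 0.7345, so α = 0.2655.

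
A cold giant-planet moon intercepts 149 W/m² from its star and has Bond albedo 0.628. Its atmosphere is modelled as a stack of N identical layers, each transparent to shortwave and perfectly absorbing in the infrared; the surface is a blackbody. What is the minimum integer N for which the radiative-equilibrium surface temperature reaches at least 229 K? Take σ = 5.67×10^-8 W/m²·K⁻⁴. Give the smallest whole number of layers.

11

OLR = S(1−α)/4 = 13.86 W/m²; the top layer radiates at T_e = 125.0 K.
T_s = (N+1)^(1/4)·T_e ≥ 229 K requires N+1 ≥ (T_s/T_e)⁴ = (229/125.0)⁴ = 11.253.
The minimum whole number is N = 11.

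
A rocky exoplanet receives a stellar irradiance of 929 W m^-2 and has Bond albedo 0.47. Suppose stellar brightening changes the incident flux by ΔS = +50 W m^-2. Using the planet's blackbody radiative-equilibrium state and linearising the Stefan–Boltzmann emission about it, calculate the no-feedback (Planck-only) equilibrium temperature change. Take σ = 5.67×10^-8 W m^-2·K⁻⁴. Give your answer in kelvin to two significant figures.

2.9 K

Reference equilibrium: T_e = [S(1−α)/(4σ)]^(1/4) = 215.9 K.
TOA radiative forcing: ΔF = (1−α)ΔS/4 = 0.53·(+50)/4 = 6.625 W m^-2.
Planck response: λ_P = 4σT_e³ = 4·5.67×10⁻⁸·(215.9)³ = 2.281 W m^-2/K.
So ΔT₀ = 6.625/2.281 = 2.90 K.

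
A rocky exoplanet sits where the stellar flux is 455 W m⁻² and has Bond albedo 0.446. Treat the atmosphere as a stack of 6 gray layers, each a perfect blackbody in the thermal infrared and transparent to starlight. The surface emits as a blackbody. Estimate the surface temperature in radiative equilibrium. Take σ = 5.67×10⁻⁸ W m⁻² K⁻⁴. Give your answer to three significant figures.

297 K

OLR = S(1−α)/4 = 63.02 W m⁻²; the top layer radiates at T_e = 182.6 K.
For an N-layer opaque stack, T_s⁴ = (N+1)T_e⁴, hence T_s = (7)^(1/4)×182.6 K = 297.0 K.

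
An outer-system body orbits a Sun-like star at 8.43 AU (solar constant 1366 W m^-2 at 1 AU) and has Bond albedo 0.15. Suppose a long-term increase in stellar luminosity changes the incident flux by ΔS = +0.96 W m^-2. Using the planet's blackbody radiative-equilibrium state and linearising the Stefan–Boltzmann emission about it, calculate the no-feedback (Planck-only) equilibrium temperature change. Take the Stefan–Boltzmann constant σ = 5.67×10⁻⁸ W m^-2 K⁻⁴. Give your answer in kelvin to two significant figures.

Irradiance scales as 1/d², so S = 1366 W m^-2 × (1/8.43)² = 19.22 W m^-2.
Unperturbed T_e = [19.22·(1−0.15)/(4σ)]^¼ = 92.13 K.
Only a fraction (1−α) is absorbed and it's spread over 4πR², so ΔF = (1−α)ΔS/4 = 0.2040 W m^-2.
The Planck feedback parameter is 4σT_e³ = 0.1773 W m^-2/K.
So ΔT₀ = 0.2040/0.1773 = 1.15 K.

1.2 K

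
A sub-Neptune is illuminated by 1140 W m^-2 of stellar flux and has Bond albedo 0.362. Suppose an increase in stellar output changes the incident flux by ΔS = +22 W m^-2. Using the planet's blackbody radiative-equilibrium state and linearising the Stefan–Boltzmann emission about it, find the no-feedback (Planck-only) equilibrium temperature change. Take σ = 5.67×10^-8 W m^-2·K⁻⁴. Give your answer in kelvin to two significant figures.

Reference equilibrium: T_e = [S(1−α)/(4σ)]^(1/4) = 238.0 K.
Only a fraction (1−α) is absorbed and it's spread over 4πR², so ΔF = (1−α)ΔS/4 = 3.509 W m^-2.
Planck response: λ_P = 4σT_e³ = 4·5.67×10⁻⁸·(238.0)³ = 3.056 W m^-2/K.
ΔT₀ = ΔF/λ_P = 3.509/3.056 = 1.15 K.

1.1 K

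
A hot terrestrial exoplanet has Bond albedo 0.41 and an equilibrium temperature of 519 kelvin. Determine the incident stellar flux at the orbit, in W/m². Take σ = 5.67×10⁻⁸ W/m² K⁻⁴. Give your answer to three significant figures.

Invert the energy balance for S: S = 4σT⁴/(1−α).
σT⁴ = 5.67×10⁻⁸·(519)⁴ = 4114 W/m².
S = 4·4114/0.59 = 27890 W/m².

27900 W/m²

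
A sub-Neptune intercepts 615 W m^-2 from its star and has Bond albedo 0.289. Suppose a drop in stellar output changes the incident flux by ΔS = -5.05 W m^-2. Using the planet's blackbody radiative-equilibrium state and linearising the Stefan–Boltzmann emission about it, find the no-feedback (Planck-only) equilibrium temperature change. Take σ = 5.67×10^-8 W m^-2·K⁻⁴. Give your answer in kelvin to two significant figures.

Unperturbed T_e = [615.0·(1−0.289)/(4σ)]^¼ = 209.5 K.
Only a fraction (1−α) is absorbed and it's spread over 4πR², so ΔF = (1−α)ΔS/4 = -0.8976 W m^-2.
The Planck feedback parameter is 4σT_e³ = 2.087 W m^-2/K.
ΔT₀ = ΔF/λ_P = -0.8976/2.087 = -0.430 K.

-0.43 K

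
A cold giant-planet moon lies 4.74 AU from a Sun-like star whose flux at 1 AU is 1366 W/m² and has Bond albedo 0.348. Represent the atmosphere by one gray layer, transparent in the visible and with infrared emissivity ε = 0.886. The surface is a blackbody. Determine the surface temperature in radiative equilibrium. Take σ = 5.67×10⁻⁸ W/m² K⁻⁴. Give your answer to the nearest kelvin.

133 K

Irradiance scales as 1/d², so S = 1366 W/m² × (1/4.74)² = 60.80 W/m².
At the top of the atmosphere, σT_e⁴ = S(1−α)/4 = 9.910 W/m², giving T_e = 115.0 K.
For a single slab of emissivity ε, T_s⁴ = 2T_e⁴/(2−ε); thus T_s = 115.0·(1.795)^(1/4) = 133.1 K.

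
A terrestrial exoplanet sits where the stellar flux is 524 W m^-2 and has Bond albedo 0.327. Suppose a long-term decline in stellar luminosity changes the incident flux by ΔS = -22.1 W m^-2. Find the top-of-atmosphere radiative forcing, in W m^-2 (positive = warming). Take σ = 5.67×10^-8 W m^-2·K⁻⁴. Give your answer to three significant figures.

ΔF = Δ[S(1−α)]/4 = (1−0.327)·-22.1/4 = -3.718 W m^-2.

-3.72 W m^-2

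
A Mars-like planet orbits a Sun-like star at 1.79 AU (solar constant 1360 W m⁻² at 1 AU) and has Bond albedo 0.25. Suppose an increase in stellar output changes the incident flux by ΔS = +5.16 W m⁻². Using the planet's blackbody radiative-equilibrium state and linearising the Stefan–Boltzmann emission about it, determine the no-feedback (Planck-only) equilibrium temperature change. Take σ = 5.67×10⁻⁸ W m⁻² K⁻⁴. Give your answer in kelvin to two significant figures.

Irradiance scales as 1/d², so S = 1360 W m⁻² × (1/1.79)² = 424.5 W m⁻².
Unperturbed T_e = [424.5·(1−0.25)/(4σ)]^¼ = 193.6 K.
ΔF = Δ[S(1−α)]/4 = (1−0.25)·+5.16/4 = 0.9675 W m⁻².
Planck response: λ_P = 4σT_e³ = 4·5.67×10⁻⁸·(193.6)³ = 1.645 W m⁻²/K.
So ΔT₀ = 0.9675/1.645 = 0.588 K.

0.59 K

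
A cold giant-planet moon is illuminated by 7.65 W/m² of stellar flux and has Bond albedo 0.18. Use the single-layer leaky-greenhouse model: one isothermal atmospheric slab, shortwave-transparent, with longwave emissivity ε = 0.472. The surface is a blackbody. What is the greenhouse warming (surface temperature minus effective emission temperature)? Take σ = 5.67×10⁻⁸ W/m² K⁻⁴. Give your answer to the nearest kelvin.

5 K

Effective emission temperature (TOA balance): σT_e⁴ = S(1−α)/4 = 1.568 W/m² → T_e = 72.52 K.
Surface balance with a leaky layer gives σT_s⁴ = σT_e⁴·2/(2−ε), so T_s = T_e·[2/(2−0.472)]^(1/4) = 77.57 K.
Greenhouse warming: T_s − T_e = 5.048 K.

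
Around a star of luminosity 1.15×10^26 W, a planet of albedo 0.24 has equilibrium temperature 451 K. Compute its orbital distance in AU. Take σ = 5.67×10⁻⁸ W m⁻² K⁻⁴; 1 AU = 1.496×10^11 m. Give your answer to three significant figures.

0.182 AU

Required flux: S = 4σT⁴/(1−α) = 12350 W m⁻².
S = L/(4πd²) → d = √(L/4πS) = √(1.15×10^26/(4π·12350)) = 2.723×10^10 m = 0.1820 AU.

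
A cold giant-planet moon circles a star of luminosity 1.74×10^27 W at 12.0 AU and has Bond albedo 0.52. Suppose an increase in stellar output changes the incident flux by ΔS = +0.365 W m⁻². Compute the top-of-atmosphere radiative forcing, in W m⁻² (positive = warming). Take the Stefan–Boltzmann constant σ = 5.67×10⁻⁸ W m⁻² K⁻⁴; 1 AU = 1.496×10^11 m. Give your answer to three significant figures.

Orbital distance: d = 12.0 AU = 1.795×10^12 m.
Flux at the orbit: S = L/(4πd²) = 1.74×10^27/(4π·(1.80×10^12)²) = 42.96 W m⁻².
Only a fraction (1−α) is absorbed and it's spread over 4πR², so ΔF = (1−α)ΔS/4 = 0.04380 W m⁻².

0.0438 W m⁻²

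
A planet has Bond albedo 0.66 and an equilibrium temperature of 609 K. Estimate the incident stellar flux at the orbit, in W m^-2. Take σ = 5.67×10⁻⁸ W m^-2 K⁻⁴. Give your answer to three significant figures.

91800 W m^-2

Invert the energy balance for S: S = 4σT⁴/(1−α).
σT⁴ = 5.67×10⁻⁸·(609)⁴ = 7799 W m^-2.
S = 4·7799/0.34 = 91760 W m^-2.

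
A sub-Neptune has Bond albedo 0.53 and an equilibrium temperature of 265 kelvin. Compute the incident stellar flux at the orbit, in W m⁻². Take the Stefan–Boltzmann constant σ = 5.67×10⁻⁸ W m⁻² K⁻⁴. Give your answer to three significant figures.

From S(1−α)/4 = σT⁴: S = 4σT⁴/(1−α).
σT⁴ = 5.67×10⁻⁸·(265)⁴ = 279.6 W m⁻².
S = 4·279.6/0.47 = 2380 W m⁻².

2380 W m⁻²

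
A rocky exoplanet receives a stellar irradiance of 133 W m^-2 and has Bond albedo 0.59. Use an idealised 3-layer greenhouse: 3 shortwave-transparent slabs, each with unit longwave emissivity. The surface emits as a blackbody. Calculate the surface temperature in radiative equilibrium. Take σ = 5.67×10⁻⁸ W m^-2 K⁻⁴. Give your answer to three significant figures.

176 K

The effective emission temperature is T_e = [S(1−α)/(4σ)]^¼ = 124.5 K.
With N = 3 opaque layers, T_s = (N+1)^(1/4)·T_e = 4^(1/4)·124.5 = 176.1 K.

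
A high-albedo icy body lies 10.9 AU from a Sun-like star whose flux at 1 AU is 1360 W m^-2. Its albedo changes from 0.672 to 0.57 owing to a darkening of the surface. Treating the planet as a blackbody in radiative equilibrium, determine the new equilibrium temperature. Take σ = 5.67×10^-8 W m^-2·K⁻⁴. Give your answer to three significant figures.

Flux at the orbit: S = 1360/(10.9)² = 11.45 W m^-2.
With the new albedo, S(1−α₂)/4 = 1.231 W m^-2, so T₂ = 68.25 K.

68.3 K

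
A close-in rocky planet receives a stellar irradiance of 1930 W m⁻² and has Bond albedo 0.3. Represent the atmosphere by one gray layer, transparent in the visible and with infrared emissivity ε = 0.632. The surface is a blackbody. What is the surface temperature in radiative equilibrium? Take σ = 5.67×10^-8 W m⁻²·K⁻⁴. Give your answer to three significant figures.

At the top of the atmosphere, σT_e⁴ = S(1−α)/4 = 337.8 W m⁻², giving T_e = 277.8 K.
For a single slab of emissivity ε, T_s⁴ = 2T_e⁴/(2−ε); thus T_s = 277.8·(1.462)^(1/4) = 305.5 K.

305 kelvin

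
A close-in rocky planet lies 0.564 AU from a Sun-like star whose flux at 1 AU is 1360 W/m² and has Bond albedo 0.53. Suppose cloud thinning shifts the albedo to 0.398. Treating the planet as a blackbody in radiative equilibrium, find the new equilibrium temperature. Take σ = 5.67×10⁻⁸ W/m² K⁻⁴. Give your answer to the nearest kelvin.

By the inverse-square law, S = 1360/0.564² = 4275 W/m².
T₂ = [S(1−α₂)/(4σ)]^(1/4) = [4275·0.602/(4σ)]^(1/4) = 326.4 K.

326 K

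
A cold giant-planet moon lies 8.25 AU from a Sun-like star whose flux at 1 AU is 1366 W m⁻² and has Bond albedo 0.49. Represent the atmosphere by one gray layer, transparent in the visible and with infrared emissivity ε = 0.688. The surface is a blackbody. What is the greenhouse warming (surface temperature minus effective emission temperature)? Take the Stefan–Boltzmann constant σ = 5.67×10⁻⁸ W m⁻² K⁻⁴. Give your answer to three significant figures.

Irradiance scales as 1/d², so S = 1366 W m⁻² × (1/8.25)² = 20.07 W m⁻².
At the top of the atmosphere, σT_e⁴ = S(1−α)/4 = 2.559 W m⁻², giving T_e = 81.96 K.
Surface balance with a leaky layer gives σT_s⁴ = σT_e⁴·2/(2−ε), so T_s = T_e·[2/(2−0.688)]^(1/4) = 91.07 K.
Greenhouse warming: T_s − T_e = 9.110 K.

9.11 K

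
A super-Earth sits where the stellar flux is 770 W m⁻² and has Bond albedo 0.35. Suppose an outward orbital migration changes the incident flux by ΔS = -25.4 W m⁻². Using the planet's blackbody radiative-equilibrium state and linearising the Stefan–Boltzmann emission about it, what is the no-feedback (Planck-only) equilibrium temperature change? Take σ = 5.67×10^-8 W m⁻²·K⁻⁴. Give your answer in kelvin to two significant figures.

-1.8 kelvin

Reference equilibrium: T_e = [S(1−α)/(4σ)]^(1/4) = 216.7 K.
Only a fraction (1−α) is absorbed and it's spread over 4πR², so ΔF = (1−α)ΔS/4 = -4.127 W m⁻².
Linearising σT⁴ gives d(σT⁴)/dT = 4σT_e³ = 2.309 W m⁻² per K.
So ΔT₀ = -4.127/2.309 = -1.79 K.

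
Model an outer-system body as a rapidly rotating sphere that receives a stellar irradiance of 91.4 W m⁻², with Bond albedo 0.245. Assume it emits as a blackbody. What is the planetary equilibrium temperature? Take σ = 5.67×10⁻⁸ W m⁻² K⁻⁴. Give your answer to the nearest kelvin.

The planet absorbs (1−α)S over its disc πR² and re-emits over 4πR², so the mean absorbed flux is (1−0.245)·91.40/4 = 17.25 W m⁻².
Set σT⁴ = 17.25 → T = (17.25/σ)^(1/4) = 132.1 K.

132 K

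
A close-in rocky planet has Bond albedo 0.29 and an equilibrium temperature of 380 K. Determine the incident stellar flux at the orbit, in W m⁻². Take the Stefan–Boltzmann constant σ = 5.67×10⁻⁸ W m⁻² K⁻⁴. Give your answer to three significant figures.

From S(1−α)/4 = σT⁴: S = 4σT⁴/(1−α).
σT⁴ = 5.67×10⁻⁸·(380)⁴ = 1182 W m⁻².
S = 4·1182/0.71 = 6661 W m⁻².

6660 W m⁻²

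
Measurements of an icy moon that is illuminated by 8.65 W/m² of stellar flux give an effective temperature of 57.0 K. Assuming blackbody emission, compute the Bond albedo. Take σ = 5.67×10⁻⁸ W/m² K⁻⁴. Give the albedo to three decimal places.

0.723

Rearranging the radiative balance, α = 1 − 4σT⁴/S.
4σT⁴ = 4·5.67×10⁻⁸·(57.0)⁴ = 2.394 W/m².
1−α = 2.394/8.650 = 0.2768, so α = 0.7232.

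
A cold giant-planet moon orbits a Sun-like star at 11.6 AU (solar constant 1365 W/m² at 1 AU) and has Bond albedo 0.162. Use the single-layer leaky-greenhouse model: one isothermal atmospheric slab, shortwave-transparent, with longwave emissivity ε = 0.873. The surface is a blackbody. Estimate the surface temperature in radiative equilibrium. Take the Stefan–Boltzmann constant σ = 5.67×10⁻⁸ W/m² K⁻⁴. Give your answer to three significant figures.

90.3 kelvin

By the inverse-square law, S = 1365/11.6² = 10.14 W/m².
Effective emission temperature (TOA balance): σT_e⁴ = S(1−α)/4 = 2.125 W/m² → T_e = 78.24 K.
The surface balance (absorbed SW + ε·downward IR = σT_s⁴) with T_a⁴ = T_s⁴/2 reduces to T_s = T_e·[2/(2−ε)]^¼ = 90.31 K.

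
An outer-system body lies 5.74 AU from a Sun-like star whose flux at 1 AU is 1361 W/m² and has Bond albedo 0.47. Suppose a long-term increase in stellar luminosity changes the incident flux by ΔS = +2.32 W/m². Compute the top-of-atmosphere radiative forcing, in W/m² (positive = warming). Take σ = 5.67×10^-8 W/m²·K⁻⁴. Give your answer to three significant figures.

Flux at the orbit: S = 1361/(5.74)² = 41.31 W/m².
ΔF = Δ[S(1−α)]/4 = (1−0.47)·+2.32/4 = 0.3074 W/m².

0.307 W/m²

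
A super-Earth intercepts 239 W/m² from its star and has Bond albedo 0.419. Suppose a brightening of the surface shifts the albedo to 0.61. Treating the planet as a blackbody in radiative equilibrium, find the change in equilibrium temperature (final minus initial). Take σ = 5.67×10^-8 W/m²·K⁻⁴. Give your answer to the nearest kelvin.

-15 K

Initial: T₁ = [S(1−0.419)/(4σ)]^(1/4) = 157.3 K.
After:  T₂ = [239.0·0.39/(4σ)]^(1/4) = 142.4 K.
ΔT = T₂ − T₁ = -14.92 K.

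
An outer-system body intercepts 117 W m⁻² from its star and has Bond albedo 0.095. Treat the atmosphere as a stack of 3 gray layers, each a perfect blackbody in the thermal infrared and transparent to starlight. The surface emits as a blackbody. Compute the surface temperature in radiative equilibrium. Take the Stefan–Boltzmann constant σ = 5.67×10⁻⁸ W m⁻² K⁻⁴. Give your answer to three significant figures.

208 K

The effective emission temperature is T_e = [S(1−α)/(4σ)]^¼ = 147.0 K.
Layer-by-layer balance gives σT_s⁴ = (N+1)σT_e⁴, so T_s = 4^¼·147.0 = 207.9 K.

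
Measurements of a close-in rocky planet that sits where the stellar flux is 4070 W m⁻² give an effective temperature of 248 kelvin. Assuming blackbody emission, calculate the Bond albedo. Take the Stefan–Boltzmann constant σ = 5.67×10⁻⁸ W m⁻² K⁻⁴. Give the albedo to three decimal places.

0.789

Rearranging the radiative balance, α = 1 − 4σT⁴/S.
σT⁴ = 214.5 W m⁻², so 4σT⁴ = 857.9 W m⁻².
Hence α = 1 − 857.9/4070 = 0.7892.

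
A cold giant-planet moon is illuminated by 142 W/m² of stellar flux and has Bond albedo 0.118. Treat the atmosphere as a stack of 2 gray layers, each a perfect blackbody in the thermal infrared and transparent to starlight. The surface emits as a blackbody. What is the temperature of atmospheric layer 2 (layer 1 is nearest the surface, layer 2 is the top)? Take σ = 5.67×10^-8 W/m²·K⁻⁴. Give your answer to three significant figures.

The effective emission temperature is T_e = [S(1−α)/(4σ)]^¼ = 153.3 K.
The net upward flux σT_e⁴ is constant between every pair of levels, so T_k⁴ = (N+1−k)T_e⁴.
With k = 2: T_2 = (2+1−2)^¼·153.3 K = 153.3 K.

153 K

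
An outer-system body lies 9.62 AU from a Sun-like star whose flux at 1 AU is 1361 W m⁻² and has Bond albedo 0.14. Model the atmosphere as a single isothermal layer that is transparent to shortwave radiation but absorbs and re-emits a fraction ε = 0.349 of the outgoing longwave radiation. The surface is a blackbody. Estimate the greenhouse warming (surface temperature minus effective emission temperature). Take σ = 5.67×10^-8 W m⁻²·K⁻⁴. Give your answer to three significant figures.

4.24 K

Flux at the orbit: S = 1361/(9.62)² = 14.71 W m⁻².
At the top of the atmosphere, σT_e⁴ = S(1−α)/4 = 3.162 W m⁻², giving T_e = 86.42 K.
For a single slab of emissivity ε, T_s⁴ = 2T_e⁴/(2−ε); thus T_s = 86.42·(1.211)^(1/4) = 90.66 K.
The atmosphere warms the surface by 4.244 K.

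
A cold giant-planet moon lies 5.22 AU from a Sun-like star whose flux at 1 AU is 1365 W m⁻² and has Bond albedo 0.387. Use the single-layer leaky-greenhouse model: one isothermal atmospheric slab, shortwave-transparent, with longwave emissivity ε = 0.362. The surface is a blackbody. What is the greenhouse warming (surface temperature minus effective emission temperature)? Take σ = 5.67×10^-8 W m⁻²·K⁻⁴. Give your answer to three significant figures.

5.52 K

Flux at the orbit: S = 1365/(5.22)² = 50.09 W m⁻².
At the top of the atmosphere, σT_e⁴ = S(1−α)/4 = 7.677 W m⁻², giving T_e = 107.9 K.
The surface balance (absorbed SW + ε·downward IR = σT_s⁴) with T_a⁴ = T_s⁴/2 reduces to T_s = T_e·[2/(2−ε)]^¼ = 113.4 K.
The atmosphere warms the surface by 5.521 K.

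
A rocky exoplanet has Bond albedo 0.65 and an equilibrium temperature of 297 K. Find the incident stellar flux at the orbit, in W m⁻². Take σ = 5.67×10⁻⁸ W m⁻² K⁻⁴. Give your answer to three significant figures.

5040 W m⁻²

Invert the energy balance for S: S = 4σT⁴/(1−α).
σT⁴ = 5.67×10⁻⁸·(297)⁴ = 441.2 W m⁻².
So S = 4×441.2/(1−0.65) = 5042 W m⁻².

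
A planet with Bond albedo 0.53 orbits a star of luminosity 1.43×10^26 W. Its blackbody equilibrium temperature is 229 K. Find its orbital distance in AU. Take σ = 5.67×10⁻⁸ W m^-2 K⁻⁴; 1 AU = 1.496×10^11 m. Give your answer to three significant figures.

The flux needed for this T is 4σT⁴/(1−0.53) = 1327 W m^-2.
S = L/(4πd²) → d = √(L/4πS) = √(1.43×10^26/(4π·1327)) = 9.260×10^10 m = 0.6190 AU.

0.619 AU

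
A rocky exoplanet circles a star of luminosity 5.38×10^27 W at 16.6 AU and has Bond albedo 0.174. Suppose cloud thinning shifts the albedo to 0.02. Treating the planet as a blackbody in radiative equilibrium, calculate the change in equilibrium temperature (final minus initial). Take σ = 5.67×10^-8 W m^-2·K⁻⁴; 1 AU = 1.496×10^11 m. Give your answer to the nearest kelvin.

d = 16.6 × 1.496×10^11 m = 2.483×10^12 m.
S = L/(4πd²) = 69.42 W m^-2.
With α = 0.174, T₁ = 126.1 K.
With α = 0.02, T₂ = 131.6 K.
ΔT = T₂ − T₁ = 5.506 K.

6 kelvin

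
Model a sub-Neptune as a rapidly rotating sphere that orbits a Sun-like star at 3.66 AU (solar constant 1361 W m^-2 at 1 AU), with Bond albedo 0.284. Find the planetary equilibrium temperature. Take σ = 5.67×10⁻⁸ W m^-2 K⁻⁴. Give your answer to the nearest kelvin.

Irradiance scales as 1/d², so S = 1361 W m^-2 × (1/3.66)² = 101.6 W m^-2.
Absorbed flux (global mean): S(1−α)/4 = 101.6·0.716/4 = 18.19 W m^-2.
Set σT⁴ = 18.19 → T = (18.19/σ)^(1/4) = 133.8 K.

134 K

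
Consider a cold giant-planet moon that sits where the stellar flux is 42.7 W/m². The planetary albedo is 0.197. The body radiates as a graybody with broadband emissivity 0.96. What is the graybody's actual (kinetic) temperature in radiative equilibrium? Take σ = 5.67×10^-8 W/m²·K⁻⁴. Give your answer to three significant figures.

Averaging over the sphere, the absorbed flux is S(1−α)/4 = 8.572 W/m².
Equating to εσT⁴ with ε = 0.96: T = (8.572/0.96σ)^(1/4) = 112.0 K.

112 kelvin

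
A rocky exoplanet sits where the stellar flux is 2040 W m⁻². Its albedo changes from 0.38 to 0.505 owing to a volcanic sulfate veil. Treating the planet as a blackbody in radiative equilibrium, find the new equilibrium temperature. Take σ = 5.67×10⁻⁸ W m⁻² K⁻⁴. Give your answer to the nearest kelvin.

258 kelvin

New equilibrium: T₂ = [(1−0.505)·2040/(4σ)]^(1/4) = 258.3 K.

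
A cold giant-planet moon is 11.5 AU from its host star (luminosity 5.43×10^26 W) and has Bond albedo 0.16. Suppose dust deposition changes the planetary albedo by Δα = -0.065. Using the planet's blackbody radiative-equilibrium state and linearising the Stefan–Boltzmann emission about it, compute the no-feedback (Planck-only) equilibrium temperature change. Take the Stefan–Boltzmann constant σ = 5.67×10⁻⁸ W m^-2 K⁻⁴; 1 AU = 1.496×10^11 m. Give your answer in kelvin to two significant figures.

Orbital distance: d = 11.5 AU = 1.720×10^12 m.
S = L/(4πd²) = 14.60 W m^-2.
The baseline emission temperature is T_e = 85.75 K.
TOA radiative forcing: ΔF = −S·Δα/4 = −14.60·(-0.065)/4 = 0.2372 W m^-2.
Linearising σT⁴ gives d(σT⁴)/dT = 4σT_e³ = 0.1430 W m^-2 per K.
ΔT₀ = ΔF/λ_P = 0.2372/0.1430 = 1.66 K.

1.7 K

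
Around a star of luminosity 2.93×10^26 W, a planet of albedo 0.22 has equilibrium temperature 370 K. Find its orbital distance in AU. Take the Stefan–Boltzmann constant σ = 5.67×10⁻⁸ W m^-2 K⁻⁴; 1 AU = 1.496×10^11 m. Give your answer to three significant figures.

Required flux: S = 4σT⁴/(1−α) = 5449 W m^-2.
From L = 4πd²S, d = √(2.93×10^26/(4π·5449)) = 6.541×10^10 m = 0.4372 AU.

0.437 AU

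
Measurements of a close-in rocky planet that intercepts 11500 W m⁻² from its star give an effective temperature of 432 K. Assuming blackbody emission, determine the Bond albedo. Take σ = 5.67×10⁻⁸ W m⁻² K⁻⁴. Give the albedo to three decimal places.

From σT⁴ = S(1−α)/4 we invert for α: 1−α = 4σT⁴/S.
4σT⁴ = 4·5.67×10⁻⁸·(432)⁴ = 7899 W m⁻².
Hence α = 1 − 7899/11500 = 0.3131.

0.313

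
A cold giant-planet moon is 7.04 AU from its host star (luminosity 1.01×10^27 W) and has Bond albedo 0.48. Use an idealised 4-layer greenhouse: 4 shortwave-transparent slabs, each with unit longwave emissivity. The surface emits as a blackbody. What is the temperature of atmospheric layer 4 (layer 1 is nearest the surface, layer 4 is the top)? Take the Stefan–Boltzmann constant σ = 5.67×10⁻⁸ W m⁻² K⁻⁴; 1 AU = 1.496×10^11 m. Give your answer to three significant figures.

114 kelvin

d = 7.04 × 1.496×10^11 m = 1.053×10^12 m.
Flux at the orbit: S = L/(4πd²) = 1.01×10^27/(4π·(1.05×10^12)²) = 72.46 W m⁻².
Top-of-atmosphere balance: σT_e⁴ = S(1−α)/4 = 9.420 W m⁻² → T_e = 113.5 K.
The net upward flux σT_e⁴ is constant between every pair of levels, so T_k⁴ = (N+1−k)T_e⁴.
With k = 4: T_4 = (4+1−4)^¼·113.5 K = 113.5 K.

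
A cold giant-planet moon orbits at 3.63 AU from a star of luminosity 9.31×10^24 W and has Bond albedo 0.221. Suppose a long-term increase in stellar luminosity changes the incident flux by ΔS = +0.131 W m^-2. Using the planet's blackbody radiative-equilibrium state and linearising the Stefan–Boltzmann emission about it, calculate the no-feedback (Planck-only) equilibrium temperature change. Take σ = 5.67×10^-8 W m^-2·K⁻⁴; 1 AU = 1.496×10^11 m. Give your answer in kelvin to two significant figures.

0.71 kelvin

Orbital distance: d = 3.63 AU = 5.430×10^11 m.
S = L/(4πd²) = 2.512 W m^-2.
Reference equilibrium: T_e = [S(1−α)/(4σ)]^(1/4) = 54.20 K.
ΔF = Δ[S(1−α)]/4 = (1−0.221)·+0.131/4 = 0.02551 W m^-2.
Linearising σT⁴ gives d(σT⁴)/dT = 4σT_e³ = 0.03611 W m^-2 per K.
So ΔT₀ = 0.02551/0.03611 = 0.707 K.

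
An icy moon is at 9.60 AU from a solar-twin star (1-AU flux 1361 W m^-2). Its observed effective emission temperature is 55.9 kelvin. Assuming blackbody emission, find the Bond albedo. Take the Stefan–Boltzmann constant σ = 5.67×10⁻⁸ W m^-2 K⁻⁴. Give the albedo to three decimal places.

By the inverse-square law, S = 1361/9.60² = 14.77 W m^-2.
From σT⁴ = S(1−α)/4 we invert for α: 1−α = 4σT⁴/S.
4σT⁴ = 4·5.67×10⁻⁸·(55.9)⁴ = 2.215 W m^-2.
Hence α = 1 − 2.215/14.77 = 0.8500.

0.850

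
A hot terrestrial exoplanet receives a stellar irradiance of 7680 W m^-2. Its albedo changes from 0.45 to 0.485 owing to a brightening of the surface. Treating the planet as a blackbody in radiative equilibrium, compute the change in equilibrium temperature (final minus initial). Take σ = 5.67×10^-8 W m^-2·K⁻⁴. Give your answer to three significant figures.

-6.02 K

Initial: T₁ = [S(1−0.45)/(4σ)]^(1/4) = 369.4 K.
After:  T₂ = [7680·0.515/(4σ)]^(1/4) = 363.4 K.
Change: 363.4 − 369.4 = -6.023 K.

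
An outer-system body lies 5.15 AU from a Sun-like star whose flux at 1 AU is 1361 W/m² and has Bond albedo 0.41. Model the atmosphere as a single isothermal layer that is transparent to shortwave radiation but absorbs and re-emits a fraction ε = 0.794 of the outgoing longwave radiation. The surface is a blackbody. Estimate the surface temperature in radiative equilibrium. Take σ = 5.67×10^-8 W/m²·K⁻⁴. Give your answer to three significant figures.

122 K

By the inverse-square law, S = 1361/5.15² = 51.31 W/m².
Effective emission temperature (TOA balance): σT_e⁴ = S(1−α)/4 = 7.569 W/m² → T_e = 107.5 K.
Surface balance with a leaky layer gives σT_s⁴ = σT_e⁴·2/(2−ε), so T_s = T_e·[2/(2−0.794)]^(1/4) = 122.0 K.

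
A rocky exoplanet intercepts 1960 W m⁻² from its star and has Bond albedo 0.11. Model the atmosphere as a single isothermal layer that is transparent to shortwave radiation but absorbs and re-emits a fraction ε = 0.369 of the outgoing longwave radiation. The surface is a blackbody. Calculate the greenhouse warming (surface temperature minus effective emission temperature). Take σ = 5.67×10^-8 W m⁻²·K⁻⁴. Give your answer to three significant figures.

15.5 kelvin

Effective emission temperature (TOA balance): σT_e⁴ = S(1−α)/4 = 436.1 W m⁻² → T_e = 296.1 K.
Surface balance with a leaky layer gives σT_s⁴ = σT_e⁴·2/(2−ε), so T_s = T_e·[2/(2−0.369)]^(1/4) = 311.6 K.
Greenhouse warming: T_s − T_e = 15.49 K.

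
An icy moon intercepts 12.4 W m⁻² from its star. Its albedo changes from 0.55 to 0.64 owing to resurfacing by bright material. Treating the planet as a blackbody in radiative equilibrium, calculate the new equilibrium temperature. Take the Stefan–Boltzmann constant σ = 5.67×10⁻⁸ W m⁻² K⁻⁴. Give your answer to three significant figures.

66.6 K

T₂ = [S(1−α₂)/(4σ)]^(1/4) = [12.40·0.36/(4σ)]^(1/4) = 66.61 K.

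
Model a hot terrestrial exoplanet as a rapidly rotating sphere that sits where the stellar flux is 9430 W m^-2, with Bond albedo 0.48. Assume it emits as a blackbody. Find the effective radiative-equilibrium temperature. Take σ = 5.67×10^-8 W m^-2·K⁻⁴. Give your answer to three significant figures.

383 kelvin

The planet absorbs (1−α)S over its disc πR² and re-emits over 4πR², so the mean absorbed flux is (1−0.48)·9430/4 = 1226 W m^-2.
Balancing against σT⁴: T = (1226/5.67×10⁻⁸)^(1/4) = 383.5 K.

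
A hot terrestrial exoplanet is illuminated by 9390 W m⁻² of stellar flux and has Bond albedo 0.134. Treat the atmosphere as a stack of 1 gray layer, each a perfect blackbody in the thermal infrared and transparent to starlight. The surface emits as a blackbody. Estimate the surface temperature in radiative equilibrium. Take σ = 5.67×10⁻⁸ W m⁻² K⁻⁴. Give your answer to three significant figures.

517 K

OLR = S(1−α)/4 = 2033 W m⁻²; the top layer radiates at T_e = 435.1 K.
Layer-by-layer balance gives σT_s⁴ = (N+1)σT_e⁴, so T_s = 2^¼·435.1 = 517.5 K.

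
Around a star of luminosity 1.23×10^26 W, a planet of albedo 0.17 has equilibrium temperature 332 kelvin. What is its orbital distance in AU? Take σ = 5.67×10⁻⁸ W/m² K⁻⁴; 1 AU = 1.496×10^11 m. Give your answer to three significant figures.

Energy balance gives S = 4σT⁴/(1−α) = 3320 W/m².
From L = 4πd²S, d = √(1.23×10^26/(4π·3320)) = 5.430×10^10 m = 0.3630 AU.

0.363 AU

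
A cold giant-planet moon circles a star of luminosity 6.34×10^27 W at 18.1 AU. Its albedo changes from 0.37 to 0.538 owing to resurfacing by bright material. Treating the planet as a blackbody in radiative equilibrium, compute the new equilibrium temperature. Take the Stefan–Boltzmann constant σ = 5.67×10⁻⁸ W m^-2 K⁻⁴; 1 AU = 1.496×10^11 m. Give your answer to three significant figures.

d = 18.1 × 1.496×10^11 m = 2.708×10^12 m.
S = L/(4πd²) = 68.81 W m^-2.
New equilibrium: T₂ = [(1−0.538)·68.81/(4σ)]^(1/4) = 108.8 K.

109 K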